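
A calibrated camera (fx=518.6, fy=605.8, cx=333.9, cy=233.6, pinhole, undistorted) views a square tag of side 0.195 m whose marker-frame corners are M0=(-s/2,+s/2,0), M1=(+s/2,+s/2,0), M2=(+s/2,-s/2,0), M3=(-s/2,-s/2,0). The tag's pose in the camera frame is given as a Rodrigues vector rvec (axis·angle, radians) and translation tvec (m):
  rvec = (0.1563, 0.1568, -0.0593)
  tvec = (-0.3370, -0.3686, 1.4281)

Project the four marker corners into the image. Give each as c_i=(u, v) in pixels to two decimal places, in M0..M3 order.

c0=(182.34, 122.31) c1=(248.89, 116.02) c2=(241.97, 30.22) c3=(174.20, 38.51)

Intrinsics K: fx=518.6, fy=605.8, cx=333.9, cy=233.6
Marker side s = 0.195 m; corners in marker frame (Z=0):
  M0 = (-0.0975, +0.0975, 0)
  M1 = (+0.0975, +0.0975, 0)
  M2 = (+0.0975, -0.0975, 0)
  M3 = (-0.0975, -0.0975, 0)
rvec = (0.1563, 0.1568, -0.0593), |rvec| = θ = 0.22920 rad = 13.132°
Rodrigues: sinθ=0.22720, 1−cosθ=0.02615; R = I + sinθ·[k]× + (1−cosθ)·[k]×²:
    [+0.98601 +0.07098 +0.15082]
    [-0.04658 +0.98609 -0.15956]
    [-0.16004 +0.15031 +0.97560]
t = (-0.3370, -0.3686, 1.4281) m
M0: Pc = R·M0+t = (-0.42622, -0.26791, +1.45836); u = 518.6·(-0.42622)/1.45836 + 333.9 = 182.3357, v = 605.8·(-0.26791)/1.45836 + 233.6 = 122.3087
M1: Pc = R·M1+t = (-0.23394, -0.27700, +1.42715); u = 518.6·(-0.23394)/1.42715 + 333.9 = 248.8894, v = 605.8·(-0.27700)/1.42715 + 233.6 = 116.0192
M2: Pc = R·M2+t = (-0.24778, -0.46929, +1.39784); u = 518.6·(-0.24778)/1.39784 + 333.9 = 241.9716, v = 605.8·(-0.46929)/1.39784 + 233.6 = 30.2199
M3: Pc = R·M3+t = (-0.44006, -0.46020, +1.42905); u = 518.6·(-0.44006)/1.42905 + 333.9 = 174.2040, v = 605.8·(-0.46020)/1.42905 + 233.6 = 38.5121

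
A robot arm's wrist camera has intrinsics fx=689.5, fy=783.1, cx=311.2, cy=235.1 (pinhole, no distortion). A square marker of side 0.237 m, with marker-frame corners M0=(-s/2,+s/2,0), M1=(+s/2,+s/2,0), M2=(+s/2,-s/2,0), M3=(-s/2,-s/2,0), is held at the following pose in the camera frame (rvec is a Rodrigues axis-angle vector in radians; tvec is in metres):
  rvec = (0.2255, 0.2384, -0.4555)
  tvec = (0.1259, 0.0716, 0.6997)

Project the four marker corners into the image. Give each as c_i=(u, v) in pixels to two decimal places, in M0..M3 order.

Intrinsics K: fx=689.5, fy=783.1, cx=311.2, cy=235.1
Marker side s = 0.237 m; corners in marker frame (Z=0):
  M0 = (-0.1185, +0.1185, 0)
  M1 = (+0.1185, +0.1185, 0)
  M2 = (+0.1185, -0.1185, 0)
  M3 = (-0.1185, -0.1185, 0)
rvec = (0.2255, 0.2384, -0.4555), |rvec| = θ = 0.56140 rad = 32.166°
Rodrigues: sinθ=0.53237, 1−cosθ=0.15349; R = I + sinθ·[k]× + (1−cosθ)·[k]×²:
    [+0.87128 +0.45813 +0.17605]
    [-0.40577 +0.87419 -0.26672]
    [-0.27610 +0.16096 +0.94756]
t = (0.1259, 0.0716, 0.6997) m
M0: Pc = R·M0+t = (+0.07694, +0.22328, +0.75149); u = 689.5·(+0.07694)/0.75149 + 311.2 = 381.7950, v = 783.1·(+0.22328)/0.75149 + 235.1 = 467.7665
M1: Pc = R·M1+t = (+0.28343, +0.12711, +0.68606); u = 689.5·(+0.28343)/0.68606 + 311.2 = 596.0575, v = 783.1·(+0.12711)/0.68606 + 235.1 = 380.1881
M2: Pc = R·M2+t = (+0.17486, -0.08008, +0.64791); u = 689.5·(+0.17486)/0.64791 + 311.2 = 497.2826, v = 783.1·(-0.08008)/0.64791 + 235.1 = 138.3167
M3: Pc = R·M3+t = (-0.03163, +0.01609, +0.71334); u = 689.5·(-0.03163)/0.71334 + 311.2 = 280.6228, v = 783.1·(+0.01609)/0.71334 + 235.1 = 252.7652

c0=(381.79, 467.77) c1=(596.06, 380.19) c2=(497.28, 138.32) c3=(280.62, 252.77)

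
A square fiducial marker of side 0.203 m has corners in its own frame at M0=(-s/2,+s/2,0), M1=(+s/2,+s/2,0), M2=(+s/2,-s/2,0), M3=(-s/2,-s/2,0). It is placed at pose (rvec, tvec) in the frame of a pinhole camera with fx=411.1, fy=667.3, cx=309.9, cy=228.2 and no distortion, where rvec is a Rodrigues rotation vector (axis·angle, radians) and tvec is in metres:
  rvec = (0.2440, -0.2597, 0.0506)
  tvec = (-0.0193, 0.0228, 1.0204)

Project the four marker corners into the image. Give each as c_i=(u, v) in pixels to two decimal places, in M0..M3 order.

Intrinsics K: fx=411.1, fy=667.3, cx=309.9, cy=228.2
Marker side s = 0.203 m; corners in marker frame (Z=0):
  M0 = (-0.1015, +0.1015, 0)
  M1 = (+0.1015, +0.1015, 0)
  M2 = (+0.1015, -0.1015, 0)
  M3 = (-0.1015, -0.1015, 0)
rvec = (0.2440, -0.2597, 0.0506), |rvec| = θ = 0.35992 rad = 20.622°
Rodrigues: sinθ=0.35220, 1−cosθ=0.06407; R = I + sinθ·[k]× + (1−cosθ)·[k]×²:
    [+0.96537 -0.08086 -0.24802]
    [+0.01817 +0.96929 -0.24527]
    [+0.26024 +0.23227 +0.93719]
t = (-0.0193, 0.0228, 1.0204) m
M0: Pc = R·M0+t = (-0.12549, +0.11934, +1.01756); u = 411.1·(-0.12549)/1.01756 + 309.9 = 259.2004, v = 667.3·(+0.11934)/1.01756 + 228.2 = 306.4600
M1: Pc = R·M1+t = (+0.07048, +0.12303, +1.07039); u = 411.1·(+0.07048)/1.07039 + 309.9 = 336.9684, v = 667.3·(+0.12303)/1.07039 + 228.2 = 304.8972
M2: Pc = R·M2+t = (+0.08689, -0.07374, +1.02324); u = 411.1·(+0.08689)/1.02324 + 309.9 = 344.8102, v = 667.3·(-0.07374)/1.02324 + 228.2 = 180.1121
M3: Pc = R·M3+t = (-0.10908, -0.07743, +0.97041); u = 411.1·(-0.10908)/0.97041 + 309.9 = 263.6906, v = 667.3·(-0.07743)/0.97041 + 228.2 = 174.9576

c0=(259.20, 306.46) c1=(336.97, 304.90) c2=(344.81, 180.11) c3=(263.69, 174.96)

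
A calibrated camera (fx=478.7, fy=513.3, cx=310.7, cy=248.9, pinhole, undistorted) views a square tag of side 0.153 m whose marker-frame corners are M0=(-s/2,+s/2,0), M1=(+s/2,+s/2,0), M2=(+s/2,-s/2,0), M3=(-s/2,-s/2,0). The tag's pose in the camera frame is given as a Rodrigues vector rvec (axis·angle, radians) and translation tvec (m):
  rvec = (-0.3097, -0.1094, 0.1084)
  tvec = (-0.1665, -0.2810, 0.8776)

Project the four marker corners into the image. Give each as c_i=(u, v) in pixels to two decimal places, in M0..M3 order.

c0=(170.00, 116.79) c1=(256.35, 130.14) c2=(266.40, 54.47) c3=(184.78, 40.65)

Intrinsics K: fx=478.7, fy=513.3, cx=310.7, cy=248.9
Marker side s = 0.153 m; corners in marker frame (Z=0):
  M0 = (-0.0765, +0.0765, 0)
  M1 = (+0.0765, +0.0765, 0)
  M2 = (+0.0765, -0.0765, 0)
  M3 = (-0.0765, -0.0765, 0)
rvec = (-0.3097, -0.1094, 0.1084), |rvec| = θ = 0.34588 rad = 19.817°
Rodrigues: sinθ=0.33902, 1−cosθ=0.05922; R = I + sinθ·[k]× + (1−cosθ)·[k]×²:
    [+0.98826 -0.08948 -0.12385]
    [+0.12302 +0.94670 +0.29769]
    [+0.09061 -0.30943 +0.94659]
t = (-0.1665, -0.2810, 0.8776) m
M0: Pc = R·M0+t = (-0.24895, -0.21799, +0.84700); u = 478.7·(-0.24895)/0.84700 + 310.7 = 170.0018, v = 513.3·(-0.21799)/0.84700 + 248.9 = 116.7937
M1: Pc = R·M1+t = (-0.09774, -0.19917, +0.86086); u = 478.7·(-0.09774)/0.86086 + 310.7 = 256.3477, v = 513.3·(-0.19917)/0.86086 + 248.9 = 130.1445
M2: Pc = R·M2+t = (-0.08405, -0.34401, +0.90820); u = 478.7·(-0.08405)/0.90820 + 310.7 = 266.3969, v = 513.3·(-0.34401)/0.90820 + 248.9 = 54.4710
M3: Pc = R·M3+t = (-0.23526, -0.36283, +0.89434); u = 478.7·(-0.23526)/0.89434 + 310.7 = 184.7777, v = 513.3·(-0.36283)/0.89434 + 248.9 = 40.6539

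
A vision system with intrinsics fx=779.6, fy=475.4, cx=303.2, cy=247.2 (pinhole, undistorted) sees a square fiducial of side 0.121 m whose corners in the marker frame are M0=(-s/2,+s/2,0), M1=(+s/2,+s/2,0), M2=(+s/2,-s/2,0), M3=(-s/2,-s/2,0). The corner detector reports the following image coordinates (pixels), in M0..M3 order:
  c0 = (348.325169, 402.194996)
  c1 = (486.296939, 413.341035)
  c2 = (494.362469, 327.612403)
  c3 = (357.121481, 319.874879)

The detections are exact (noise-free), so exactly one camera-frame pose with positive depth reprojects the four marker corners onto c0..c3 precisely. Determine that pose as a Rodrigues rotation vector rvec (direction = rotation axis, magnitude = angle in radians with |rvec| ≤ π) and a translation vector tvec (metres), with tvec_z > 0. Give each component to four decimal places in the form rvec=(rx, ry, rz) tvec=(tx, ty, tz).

Intrinsics K: fx=779.6, fy=475.4, cx=303.2, cy=247.2
Marker side s = 0.121 m; corners in marker frame (Z=0):
  M0 = (-0.0605, +0.0605, 0)
  M1 = (+0.0605, +0.0605, 0)
  M2 = (+0.0605, -0.0605, 0)
  M3 = (-0.0605, -0.0605, 0)
Detected image corners:
  c0 = (348.325169, 402.194996) px
  c1 = (486.296939, 413.341035) px
  c2 = (494.362469, 327.612403) px
  c3 = (357.121481, 319.874879) px
Planar DLT: solve 8×8 A·h = b for H (H[2,2]=1):
  H  [+998.94346 -96.71036 +420.17724]
  H  [-42.01458 +670.73213 +365.49948]
  H  [-0.32806 -0.06399 +1.00000]
B = K⁻¹H; ‖b₁‖=1.448967, ‖b₂‖=1.448967; λ = 2/(‖b₁‖+‖b₂‖) = 0.690147, sign → tz>0 ⇒ λ=+0.690147
r₁ = λ·B[:,0] = (+0.97238,+0.05674,-0.22641); r₂ = λ·B[:,1] = (-0.06844,+0.99668,-0.04416)
r₃ = r₁×r₂ = (+0.22315,+0.05844,+0.97303); SVD([r₁ r₂ r₃]) → R = UVᵀ:
  R  [+0.97238 -0.06844 +0.22315]
  R  [+0.05674 +0.99668 +0.05844]
  R  [-0.22641 -0.04416 +0.97303]
t = (+0.10355, +0.17174, +0.69015) m
tr R = 2.942085; θ = arccos((tr R − 1)/2) = 0.241240 rad = 13.822°
axis k = ((R−Rᵀ)₃₂, (R−Rᵀ)₁₃, (R−Rᵀ)₂₁) / (2 sinθ) = (-0.214728, +0.940883, +0.261975)
rvec = θ·k = (-0.051801, +0.226978, +0.063199)

rvec=(-0.0518, 0.2270, 0.0632) tvec=(0.1036, 0.1717, 0.6901)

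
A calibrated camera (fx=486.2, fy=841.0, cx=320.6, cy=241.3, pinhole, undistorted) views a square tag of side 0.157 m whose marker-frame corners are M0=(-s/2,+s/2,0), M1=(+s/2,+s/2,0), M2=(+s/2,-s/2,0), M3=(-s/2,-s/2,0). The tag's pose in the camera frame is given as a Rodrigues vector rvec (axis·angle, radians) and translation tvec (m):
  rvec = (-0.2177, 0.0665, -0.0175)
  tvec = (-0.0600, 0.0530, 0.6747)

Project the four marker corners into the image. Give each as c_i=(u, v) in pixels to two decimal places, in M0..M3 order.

Intrinsics K: fx=486.2, fy=841.0, cx=320.6, cy=241.3
Marker side s = 0.157 m; corners in marker frame (Z=0):
  M0 = (-0.0785, +0.0785, 0)
  M1 = (+0.0785, +0.0785, 0)
  M2 = (+0.0785, -0.0785, 0)
  M3 = (-0.0785, -0.0785, 0)
rvec = (-0.2177, 0.0665, -0.0175), |rvec| = θ = 0.22830 rad = 13.081°
Rodrigues: sinθ=0.22632, 1−cosθ=0.02595; R = I + sinθ·[k]× + (1−cosθ)·[k]×²:
    [+0.99765 +0.01014 +0.06782]
    [-0.02456 +0.97625 +0.21523]
    [-0.06403 -0.21639 +0.97420]
t = (-0.0600, 0.0530, 0.6747) m
M0: Pc = R·M0+t = (-0.13752, +0.13156, +0.66274); u = 486.2·(-0.13752)/0.66274 + 320.6 = 219.7130, v = 841.0·(+0.13156)/0.66274 + 241.3 = 408.2509
M1: Pc = R·M1+t = (+0.01911, +0.12771, +0.65269); u = 486.2·(+0.01911)/0.65269 + 320.6 = 334.8364, v = 841.0·(+0.12771)/0.65269 + 241.3 = 405.8547
M2: Pc = R·M2+t = (+0.01752, -0.02556, +0.68666); u = 486.2·(+0.01752)/0.68666 + 320.6 = 333.0047, v = 841.0·(-0.02556)/0.68666 + 241.3 = 209.9906
M3: Pc = R·M3+t = (-0.13911, -0.02171, +0.69671); u = 486.2·(-0.13911)/0.69671 + 320.6 = 223.5214, v = 841.0·(-0.02171)/0.69671 + 241.3 = 215.0960

c0=(219.71, 408.25) c1=(334.84, 405.85) c2=(333.00, 209.99) c3=(223.52, 215.10)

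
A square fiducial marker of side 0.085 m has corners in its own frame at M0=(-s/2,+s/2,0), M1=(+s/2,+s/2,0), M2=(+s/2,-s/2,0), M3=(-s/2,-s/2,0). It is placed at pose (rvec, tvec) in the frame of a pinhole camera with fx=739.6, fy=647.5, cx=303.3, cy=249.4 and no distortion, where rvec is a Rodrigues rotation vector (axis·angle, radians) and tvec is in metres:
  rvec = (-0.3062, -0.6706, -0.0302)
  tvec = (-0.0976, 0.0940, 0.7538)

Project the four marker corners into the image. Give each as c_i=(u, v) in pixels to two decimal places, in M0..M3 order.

Intrinsics K: fx=739.6, fy=647.5, cx=303.3, cy=249.4
Marker side s = 0.085 m; corners in marker frame (Z=0):
  M0 = (-0.0425, +0.0425, 0)
  M1 = (+0.0425, +0.0425, 0)
  M2 = (+0.0425, -0.0425, 0)
  M3 = (-0.0425, -0.0425, 0)
rvec = (-0.3062, -0.6706, -0.0302), |rvec| = θ = 0.73782 rad = 42.274°
Rodrigues: sinθ=0.67267, 1−cosθ=0.26006; R = I + sinθ·[k]× + (1−cosθ)·[k]×²:
    [+0.78473 +0.12563 -0.60697]
    [+0.07056 +0.95477 +0.28884]
    [+0.61581 -0.26949 +0.74037]
t = (-0.0976, 0.0940, 0.7538) m
M0: Pc = R·M0+t = (-0.12561, +0.13158, +0.71617); u = 739.6·(-0.12561)/0.71617 + 303.3 = 173.5796, v = 647.5·(+0.13158)/0.71617 + 249.4 = 368.3618
M1: Pc = R·M1+t = (-0.05891, +0.13758, +0.76852); u = 739.6·(-0.05891)/0.76852 + 303.3 = 246.6069, v = 647.5·(+0.13758)/0.76852 + 249.4 = 365.3125
M2: Pc = R·M2+t = (-0.06959, +0.05642, +0.79143); u = 739.6·(-0.06959)/0.79143 + 303.3 = 238.2686, v = 647.5·(+0.05642)/0.79143 + 249.4 = 295.5605
M3: Pc = R·M3+t = (-0.13629, +0.05042, +0.73908); u = 739.6·(-0.13629)/0.73908 + 303.3 = 166.9142, v = 647.5·(+0.05042)/0.73908 + 249.4 = 293.5752

c0=(173.58, 368.36) c1=(246.61, 365.31) c2=(238.27, 295.56) c3=(166.91, 293.58)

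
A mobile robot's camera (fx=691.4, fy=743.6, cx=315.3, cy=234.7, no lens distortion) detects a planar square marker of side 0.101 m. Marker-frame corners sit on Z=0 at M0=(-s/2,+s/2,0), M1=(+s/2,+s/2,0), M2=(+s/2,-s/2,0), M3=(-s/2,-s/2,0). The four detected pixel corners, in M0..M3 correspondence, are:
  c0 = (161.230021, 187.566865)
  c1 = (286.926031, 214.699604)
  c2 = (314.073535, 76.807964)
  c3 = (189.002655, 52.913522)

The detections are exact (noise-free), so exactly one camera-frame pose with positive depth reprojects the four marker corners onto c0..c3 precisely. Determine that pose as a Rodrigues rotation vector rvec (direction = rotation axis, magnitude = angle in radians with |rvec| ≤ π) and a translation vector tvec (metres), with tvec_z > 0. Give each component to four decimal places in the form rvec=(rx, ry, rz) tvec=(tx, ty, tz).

Intrinsics K: fx=691.4, fy=743.6, cx=315.3, cy=234.7
Marker side s = 0.101 m; corners in marker frame (Z=0):
  M0 = (-0.0505, +0.0505, 0)
  M1 = (+0.0505, +0.0505, 0)
  M2 = (+0.0505, -0.0505, 0)
  M3 = (-0.0505, -0.0505, 0)
Detected image corners:
  c0 = (161.230021, 187.566865) px
  c1 = (286.926031, 214.699604) px
  c2 = (314.073535, 76.807964) px
  c3 = (189.002655, 52.913522) px
Planar DLT: solve 8×8 A·h = b for H (H[2,2]=1):
  H  [+1189.76850 -294.96379 +237.18782]
  H  [+223.65296 +1336.16694 +132.52362]
  H  [-0.21714 -0.09692 +1.00000]
B = K⁻¹H; ‖b₁‖=1.869577, ‖b₂‖=1.869577; λ = 2/(‖b₁‖+‖b₂‖) = 0.534880, sign → tz>0 ⇒ λ=+0.534880
r₁ = λ·B[:,0] = (+0.97339,+0.19753,-0.11614); r₂ = λ·B[:,1] = (-0.20455,+0.97748,-0.05184)
r₃ = r₁×r₂ = (+0.10329,+0.07422,+0.99188); SVD([r₁ r₂ r₃]) → R = UVᵀ:
  R  [+0.97339 -0.20455 +0.10329]
  R  [+0.19753 +0.97748 +0.07422]
  R  [-0.11614 -0.05184 +0.99188]
t = (-0.06043, -0.07350, +0.53488) m
tr R = 2.942753; θ = arccos((tr R − 1)/2) = 0.239837 rad = 13.742°
axis k = ((R−Rᵀ)₃₂, (R−Rᵀ)₁₃, (R−Rᵀ)₂₁) / (2 sinθ) = (-0.265333, +0.461867, +0.846332)
rvec = θ·k = (-0.063637, +0.110773, +0.202982)

rvec=(-0.0636, 0.1108, 0.2030) tvec=(-0.0604, -0.0735, 0.5349)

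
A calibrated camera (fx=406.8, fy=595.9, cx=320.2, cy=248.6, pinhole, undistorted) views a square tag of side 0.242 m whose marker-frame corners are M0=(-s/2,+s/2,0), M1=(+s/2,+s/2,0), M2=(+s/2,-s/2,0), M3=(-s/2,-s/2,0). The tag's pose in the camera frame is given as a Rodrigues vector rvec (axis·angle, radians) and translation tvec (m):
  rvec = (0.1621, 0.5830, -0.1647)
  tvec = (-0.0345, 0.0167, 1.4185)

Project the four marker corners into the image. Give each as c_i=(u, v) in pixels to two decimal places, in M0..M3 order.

c0=(290.39, 307.32) c1=(346.81, 301.68) c2=(332.61, 197.71) c3=(276.52, 212.98)

Intrinsics K: fx=406.8, fy=595.9, cx=320.2, cy=248.6
Marker side s = 0.242 m; corners in marker frame (Z=0):
  M0 = (-0.1210, +0.1210, 0)
  M1 = (+0.1210, +0.1210, 0)
  M2 = (+0.1210, -0.1210, 0)
  M3 = (-0.1210, -0.1210, 0)
rvec = (0.1621, 0.5830, -0.1647), |rvec| = θ = 0.62713 rad = 35.932°
Rodrigues: sinθ=0.58682, 1−cosθ=0.19028; R = I + sinθ·[k]× + (1−cosθ)·[k]×²:
    [+0.82243 +0.19984 +0.53261]
    [-0.10839 +0.97416 -0.19814]
    [-0.55845 +0.10522 +0.82284]
t = (-0.0345, 0.0167, 1.4185) m
M0: Pc = R·M0+t = (-0.10983, +0.14769, +1.49880); u = 406.8·(-0.10983)/1.49880 + 320.2 = 290.3894, v = 595.9·(+0.14769)/1.49880 + 248.6 = 307.3187
M1: Pc = R·M1+t = (+0.08919, +0.12146, +1.36366); u = 406.8·(+0.08919)/1.36366 + 320.2 = 346.8080, v = 595.9·(+0.12146)/1.36366 + 248.6 = 301.6756
M2: Pc = R·M2+t = (+0.04083, -0.11429, +1.33820); u = 406.8·(+0.04083)/1.33820 + 320.2 = 332.6130, v = 595.9·(-0.11429)/1.33820 + 248.6 = 197.7070
M3: Pc = R·M3+t = (-0.15819, -0.08806, +1.47334); u = 406.8·(-0.15819)/1.47334 + 320.2 = 276.5214, v = 595.9·(-0.08806)/1.47334 + 248.6 = 212.9843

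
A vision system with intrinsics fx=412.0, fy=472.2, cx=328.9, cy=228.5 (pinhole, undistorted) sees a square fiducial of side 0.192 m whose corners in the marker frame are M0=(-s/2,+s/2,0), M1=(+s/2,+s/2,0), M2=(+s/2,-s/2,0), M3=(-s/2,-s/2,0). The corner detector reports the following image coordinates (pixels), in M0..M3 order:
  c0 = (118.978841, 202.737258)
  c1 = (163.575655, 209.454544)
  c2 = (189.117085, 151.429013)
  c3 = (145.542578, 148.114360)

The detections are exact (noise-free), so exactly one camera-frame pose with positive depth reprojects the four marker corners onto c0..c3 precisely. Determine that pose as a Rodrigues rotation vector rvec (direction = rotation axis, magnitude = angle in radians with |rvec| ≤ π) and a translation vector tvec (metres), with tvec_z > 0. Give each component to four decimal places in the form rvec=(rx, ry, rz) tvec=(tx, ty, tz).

Intrinsics K: fx=412.0, fy=472.2, cx=328.9, cy=228.5
Marker side s = 0.192 m; corners in marker frame (Z=0):
  M0 = (-0.0960, +0.0960, 0)
  M1 = (+0.0960, +0.0960, 0)
  M2 = (+0.0960, -0.0960, 0)
  M3 = (-0.0960, -0.0960, 0)
Detected image corners:
  c0 = (118.978841, 202.737258) px
  c1 = (163.575655, 209.454544) px
  c2 = (189.117085, 151.429013) px
  c3 = (145.542578, 148.114360) px
Planar DLT: solve 8×8 A·h = b for H (H[2,2]=1):
  H  [+184.99178 -180.72554 +154.05701]
  H  [-25.49152 +241.26307 +177.07652]
  H  [-0.28869 -0.29138 +1.00000]
B = K⁻¹H; ‖b₁‖=0.743221, ‖b₂‖=0.743221; λ = 2/(‖b₁‖+‖b₂‖) = 1.345496, sign → tz>0 ⇒ λ=+1.345496
r₁ = λ·B[:,0] = (+0.91423,+0.11533,-0.38844); r₂ = λ·B[:,1] = (-0.27723,+0.87718,-0.39205)
r₃ = r₁×r₂ = (+0.29551,+0.46611,+0.83391); SVD([r₁ r₂ r₃]) → R = UVᵀ:
  R  [+0.91423 -0.27723 +0.29551]
  R  [+0.11533 +0.87718 +0.46611]
  R  [-0.38844 -0.39205 +0.83391]
t = (-0.57100, -0.14653, +1.34550) m
tr R = 2.625319; θ = arccos((tr R − 1)/2) = 0.622095 rad = 35.643°
axis k = ((R−Rᵀ)₃₂, (R−Rᵀ)₁₃, (R−Rᵀ)₂₁) / (2 sinθ) = (-0.736321, +0.586840, +0.336825)
rvec = θ·k = (-0.458062, +0.365070, +0.209537)

rvec=(-0.4581, 0.3651, 0.2095) tvec=(-0.5710, -0.1465, 1.3455)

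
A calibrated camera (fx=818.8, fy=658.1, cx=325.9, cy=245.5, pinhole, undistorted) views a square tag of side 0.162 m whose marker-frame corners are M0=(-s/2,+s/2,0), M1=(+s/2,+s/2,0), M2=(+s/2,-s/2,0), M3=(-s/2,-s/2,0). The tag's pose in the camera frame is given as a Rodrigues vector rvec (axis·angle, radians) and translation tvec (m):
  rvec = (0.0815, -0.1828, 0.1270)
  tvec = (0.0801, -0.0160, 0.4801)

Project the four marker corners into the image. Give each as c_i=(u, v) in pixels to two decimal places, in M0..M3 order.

Intrinsics K: fx=818.8, fy=658.1, cx=325.9, cy=245.5
Marker side s = 0.162 m; corners in marker frame (Z=0):
  M0 = (-0.0810, +0.0810, 0)
  M1 = (+0.0810, +0.0810, 0)
  M2 = (+0.0810, -0.0810, 0)
  M3 = (-0.0810, -0.0810, 0)
rvec = (0.0815, -0.1828, 0.1270), |rvec| = θ = 0.23704 rad = 13.581°
Rodrigues: sinθ=0.23482, 1−cosθ=0.02796; R = I + sinθ·[k]× + (1−cosθ)·[k]×²:
    [+0.97534 -0.13323 -0.17594]
    [+0.11840 +0.98867 -0.09229]
    [+0.18624 +0.06919 +0.98006]
t = (0.0801, -0.0160, 0.4801) m
M0: Pc = R·M0+t = (-0.00969, +0.05449, +0.47062); u = 818.8·(-0.00969)/0.47062 + 325.9 = 309.0335, v = 658.1·(+0.05449)/0.47062 + 245.5 = 321.6997
M1: Pc = R·M1+t = (+0.14831, +0.07367, +0.50079); u = 818.8·(+0.14831)/0.50079 + 325.9 = 568.3916, v = 658.1·(+0.07367)/0.50079 + 245.5 = 342.3148
M2: Pc = R·M2+t = (+0.16989, -0.08649, +0.48958); u = 818.8·(+0.16989)/0.48958 + 325.9 = 610.0394, v = 658.1·(-0.08649)/0.48958 + 245.5 = 129.2371
M3: Pc = R·M3+t = (+0.01189, -0.10567, +0.45941); u = 818.8·(+0.01189)/0.45941 + 325.9 = 347.0890, v = 658.1·(-0.10567)/0.45941 + 245.5 = 94.1254

c0=(309.03, 321.70) c1=(568.39, 342.31) c2=(610.04, 129.24) c3=(347.09, 94.13)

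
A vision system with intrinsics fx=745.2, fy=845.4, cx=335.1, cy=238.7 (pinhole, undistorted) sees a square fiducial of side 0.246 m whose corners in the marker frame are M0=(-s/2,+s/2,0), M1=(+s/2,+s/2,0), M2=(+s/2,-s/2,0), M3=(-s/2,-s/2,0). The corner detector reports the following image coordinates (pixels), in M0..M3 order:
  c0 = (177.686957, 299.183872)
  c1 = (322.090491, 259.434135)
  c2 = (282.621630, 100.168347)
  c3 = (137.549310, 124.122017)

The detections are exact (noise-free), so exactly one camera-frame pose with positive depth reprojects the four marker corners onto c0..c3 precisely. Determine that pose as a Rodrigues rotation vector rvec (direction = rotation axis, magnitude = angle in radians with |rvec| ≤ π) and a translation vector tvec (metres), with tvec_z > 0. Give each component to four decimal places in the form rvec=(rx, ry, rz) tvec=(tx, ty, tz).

Intrinsics K: fx=745.2, fy=845.4, cx=335.1, cy=238.7
Marker side s = 0.246 m; corners in marker frame (Z=0):
  M0 = (-0.1230, +0.1230, 0)
  M1 = (+0.1230, +0.1230, 0)
  M2 = (+0.1230, -0.1230, 0)
  M3 = (-0.1230, -0.1230, 0)
Detected image corners:
  c0 = (177.686957, 299.183872) px
  c1 = (322.090491, 259.434135) px
  c2 = (282.621630, 100.168347) px
  c3 = (137.549310, 124.122017) px
Planar DLT: solve 8×8 A·h = b for H (H[2,2]=1):
  H  [+673.10642 +142.76001 +233.06434]
  H  [-57.04687 +661.92007 +194.15701]
  H  [+0.36840 -0.08253 +1.00000]
B = K⁻¹H; ‖b₁‖=0.842126, ‖b₂‖=0.842126; λ = 2/(‖b₁‖+‖b₂‖) = 1.187471, sign → tz>0 ⇒ λ=+1.187471
r₁ = λ·B[:,0] = (+0.87587,-0.20365,+0.43746); r₂ = λ·B[:,1] = (+0.27156,+0.95742,-0.09800)
r₃ = r₁×r₂ = (-0.39888,+0.20463,+0.89388); SVD([r₁ r₂ r₃]) → R = UVᵀ:
  R  [+0.87587 +0.27156 -0.39888]
  R  [-0.20365 +0.95742 +0.20463]
  R  [+0.43746 -0.09800 +0.89388]
t = (-0.16259, -0.06257, +1.18747) m
tr R = 2.727174; θ = arccos((tr R − 1)/2) = 0.528455 rad = 30.278°
axis k = ((R−Rᵀ)₃₂, (R−Rᵀ)₁₃, (R−Rᵀ)₂₁) / (2 sinθ) = (-0.300108, -0.829376, -0.471244)
rvec = θ·k = (-0.158594, -0.438288, -0.249032)

rvec=(-0.1586, -0.4383, -0.2490) tvec=(-0.1626, -0.0626, 1.1875)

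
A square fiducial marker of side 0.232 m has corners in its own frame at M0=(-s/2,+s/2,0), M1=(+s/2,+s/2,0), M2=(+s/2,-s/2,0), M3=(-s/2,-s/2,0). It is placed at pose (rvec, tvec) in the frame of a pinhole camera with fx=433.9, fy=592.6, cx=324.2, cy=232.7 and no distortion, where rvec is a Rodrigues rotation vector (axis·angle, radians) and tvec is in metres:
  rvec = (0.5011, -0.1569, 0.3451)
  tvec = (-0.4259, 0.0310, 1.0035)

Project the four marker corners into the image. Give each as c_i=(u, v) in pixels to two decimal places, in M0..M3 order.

Intrinsics K: fx=433.9, fy=592.6, cx=324.2, cy=232.7
Marker side s = 0.232 m; corners in marker frame (Z=0):
  M0 = (-0.1160, +0.1160, 0)
  M1 = (+0.1160, +0.1160, 0)
  M2 = (+0.1160, -0.1160, 0)
  M3 = (-0.1160, -0.1160, 0)
rvec = (0.5011, -0.1569, 0.3451), |rvec| = θ = 0.62834 rad = 36.001°
Rodrigues: sinθ=0.58780, 1−cosθ=0.19100; R = I + sinθ·[k]× + (1−cosθ)·[k]×²:
    [+0.93048 -0.36087 -0.06312]
    [+0.28480 +0.82091 -0.49497]
    [+0.23043 +0.44258 +0.86662]
t = (-0.4259, 0.0310, 1.0035) m
M0: Pc = R·M0+t = (-0.57570, +0.09319, +1.02811); u = 433.9·(-0.57570)/1.02811 + 324.2 = 81.2347, v = 592.6·(+0.09319)/1.02811 + 232.7 = 286.4140
M1: Pc = R·M1+t = (-0.35983, +0.15926, +1.08157); u = 433.9·(-0.35983)/1.08157 + 324.2 = 179.8465, v = 592.6·(+0.15926)/1.08157 + 232.7 = 319.9613
M2: Pc = R·M2+t = (-0.27610, -0.03119, +0.97889); u = 433.9·(-0.27610)/0.97889 + 324.2 = 201.8153, v = 592.6·(-0.03119)/0.97889 + 232.7 = 213.8189
M3: Pc = R·M3+t = (-0.49197, -0.09726, +0.92543); u = 433.9·(-0.49197)/0.92543 + 324.2 = 93.5315, v = 592.6·(-0.09726)/0.92543 + 232.7 = 170.4177

c0=(81.23, 286.41) c1=(179.85, 319.96) c2=(201.82, 213.82) c3=(93.53, 170.42)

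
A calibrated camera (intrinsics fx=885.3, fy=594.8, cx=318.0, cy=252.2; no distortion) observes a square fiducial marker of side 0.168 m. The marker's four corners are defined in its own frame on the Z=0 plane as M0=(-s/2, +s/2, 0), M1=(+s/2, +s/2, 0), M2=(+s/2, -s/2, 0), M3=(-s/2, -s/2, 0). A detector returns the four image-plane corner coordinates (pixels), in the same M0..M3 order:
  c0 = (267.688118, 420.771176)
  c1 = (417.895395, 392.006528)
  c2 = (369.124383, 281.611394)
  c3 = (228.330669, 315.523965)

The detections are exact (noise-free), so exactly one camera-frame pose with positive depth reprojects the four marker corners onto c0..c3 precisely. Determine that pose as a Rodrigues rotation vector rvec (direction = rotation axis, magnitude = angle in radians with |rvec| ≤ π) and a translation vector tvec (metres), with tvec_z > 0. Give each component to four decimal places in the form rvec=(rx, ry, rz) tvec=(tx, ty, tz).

rvec=(-0.1990, 0.3770, -0.3172) tvec=(0.0000, 0.1510, 0.9028)

Intrinsics K: fx=885.3, fy=594.8, cx=318.0, cy=252.2
Marker side s = 0.168 m; corners in marker frame (Z=0):
  M0 = (-0.0840, +0.0840, 0)
  M1 = (+0.0840, +0.0840, 0)
  M2 = (+0.0840, -0.0840, 0)
  M3 = (-0.0840, -0.0840, 0)
Detected image corners:
  c0 = (267.688118, 420.771176) px
  c1 = (417.895395, 392.006528) px
  c2 = (369.124383, 281.611394) px
  c3 = (228.330669, 315.523965) px
Planar DLT: solve 8×8 A·h = b for H (H[2,2]=1):
  H  [+748.64497 +173.27093 +318.02608]
  H  [-315.22381 +544.44708 +351.71284]
  H  [-0.36408 -0.27485 +1.00000]
B = K⁻¹H; ‖b₁‖=1.107708, ‖b₂‖=1.107708; λ = 2/(‖b₁‖+‖b₂‖) = 0.902765, sign → tz>0 ⇒ λ=+0.902765
r₁ = λ·B[:,0] = (+0.88148,-0.33907,-0.32868); r₂ = λ·B[:,1] = (+0.26581,+0.93155,-0.24812)
r₃ = r₁×r₂ = (+0.39031,+0.13134,+0.91127); SVD([r₁ r₂ r₃]) → R = UVᵀ:
  R  [+0.88148 +0.26581 +0.39031]
  R  [-0.33907 +0.93155 +0.13134]
  R  [-0.32868 -0.24812 +0.91127]
t = (+0.00003, +0.15104, +0.90276) m
tr R = 2.724288; θ = arccos((tr R − 1)/2) = 0.531310 rad = 30.442°
axis k = ((R−Rᵀ)₃₂, (R−Rᵀ)₁₃, (R−Rᵀ)₂₁) / (2 sinθ) = (-0.374475, +0.709536, -0.596931)
rvec = θ·k = (-0.198962, +0.376983, -0.317156)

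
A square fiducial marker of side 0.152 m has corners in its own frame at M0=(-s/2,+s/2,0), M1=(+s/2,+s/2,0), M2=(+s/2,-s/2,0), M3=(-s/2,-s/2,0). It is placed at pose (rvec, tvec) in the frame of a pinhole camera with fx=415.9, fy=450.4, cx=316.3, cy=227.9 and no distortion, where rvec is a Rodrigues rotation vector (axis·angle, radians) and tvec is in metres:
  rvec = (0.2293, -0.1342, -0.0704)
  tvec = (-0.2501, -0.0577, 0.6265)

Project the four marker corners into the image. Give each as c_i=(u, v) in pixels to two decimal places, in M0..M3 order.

Intrinsics K: fx=415.9, fy=450.4, cx=316.3, cy=227.9
Marker side s = 0.152 m; corners in marker frame (Z=0):
  M0 = (-0.0760, +0.0760, 0)
  M1 = (+0.0760, +0.0760, 0)
  M2 = (+0.0760, -0.0760, 0)
  M3 = (-0.0760, -0.0760, 0)
rvec = (0.2293, -0.1342, -0.0704), |rvec| = θ = 0.27485 rad = 15.748°
Rodrigues: sinθ=0.27141, 1−cosθ=0.03753; R = I + sinθ·[k]× + (1−cosθ)·[k]×²:
    [+0.98859 +0.05423 -0.14054]
    [-0.08481 +0.97141 -0.22173]
    [+0.12450 +0.23112 +0.96493]
t = (-0.2501, -0.0577, 0.6265) m
M0: Pc = R·M0+t = (-0.32111, +0.02257, +0.63460); u = 415.9·(-0.32111)/0.63460 + 316.3 = 105.8531, v = 450.4·(+0.02257)/0.63460 + 227.9 = 243.9206
M1: Pc = R·M1+t = (-0.17085, +0.00968, +0.65353); u = 415.9·(-0.17085)/0.65353 + 316.3 = 207.5748, v = 450.4·(+0.00968)/0.65353 + 227.9 = 234.5728
M2: Pc = R·M2+t = (-0.17909, -0.13797, +0.61840); u = 415.9·(-0.17909)/0.61840 + 316.3 = 195.8548, v = 450.4·(-0.13797)/0.61840 + 227.9 = 127.4097
M3: Pc = R·M3+t = (-0.32935, -0.12508, +0.59947); u = 415.9·(-0.32935)/0.59947 + 316.3 = 87.8022, v = 450.4·(-0.12508)/0.59947 + 227.9 = 133.9225

c0=(105.85, 243.92) c1=(207.57, 234.57) c2=(195.85, 127.41) c3=(87.80, 133.92)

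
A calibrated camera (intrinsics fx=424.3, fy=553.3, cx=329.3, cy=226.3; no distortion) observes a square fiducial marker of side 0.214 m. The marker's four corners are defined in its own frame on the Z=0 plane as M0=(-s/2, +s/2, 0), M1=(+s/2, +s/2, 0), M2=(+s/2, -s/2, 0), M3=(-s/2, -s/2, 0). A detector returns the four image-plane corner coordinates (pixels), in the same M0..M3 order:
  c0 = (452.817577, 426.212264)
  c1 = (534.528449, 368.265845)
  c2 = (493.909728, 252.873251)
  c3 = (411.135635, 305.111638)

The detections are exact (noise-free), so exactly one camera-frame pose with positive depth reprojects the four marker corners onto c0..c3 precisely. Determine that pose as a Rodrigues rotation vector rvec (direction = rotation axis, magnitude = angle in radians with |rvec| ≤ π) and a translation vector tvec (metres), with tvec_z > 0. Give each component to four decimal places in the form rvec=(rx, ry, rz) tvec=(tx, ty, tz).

rvec=(-0.0785, -0.1802, -0.4122) tvec=(0.3146, 0.1851, 0.9232)

Intrinsics K: fx=424.3, fy=553.3, cx=329.3, cy=226.3
Marker side s = 0.214 m; corners in marker frame (Z=0):
  M0 = (-0.1070, +0.1070, 0)
  M1 = (+0.1070, +0.1070, 0)
  M2 = (+0.1070, -0.1070, 0)
  M3 = (-0.1070, -0.1070, 0)
Detected image corners:
  c0 = (452.817577, 426.212264) px
  c1 = (534.528449, 368.265845) px
  c2 = (493.909728, 252.873251) px
  c3 = (411.135635, 305.111638) px
Planar DLT: solve 8×8 A·h = b for H (H[2,2]=1):
  H  [+481.66294 +172.11182 +473.90950]
  H  [-187.81234 +537.87778 +337.24020]
  H  [+0.20575 -0.04254 +1.00000]
B = K⁻¹H; ‖b₁‖=1.083229, ‖b₂‖=1.083229; λ = 2/(‖b₁‖+‖b₂‖) = 0.923166, sign → tz>0 ⇒ λ=+0.923166
r₁ = λ·B[:,0] = (+0.90056,-0.39105,+0.18994); r₂ = λ·B[:,1] = (+0.40495,+0.91350,-0.03927)
r₃ = r₁×r₂ = (-0.15816,+0.11228,+0.98101); SVD([r₁ r₂ r₃]) → R = UVᵀ:
  R  [+0.90056 +0.40495 -0.15816]
  R  [-0.39105 +0.91350 +0.11228]
  R  [+0.18994 -0.03927 +0.98101]
t = (+0.31463, +0.18510, +0.92317) m
tr R = 2.795063; θ = arccos((tr R − 1)/2) = 0.456657 rad = 26.165°
axis k = ((R−Rᵀ)₃₂, (R−Rᵀ)₁₃, (R−Rᵀ)₂₁) / (2 sinθ) = (-0.171847, -0.394715, -0.902590)
rvec = θ·k = (-0.078475, -0.180250, -0.412174)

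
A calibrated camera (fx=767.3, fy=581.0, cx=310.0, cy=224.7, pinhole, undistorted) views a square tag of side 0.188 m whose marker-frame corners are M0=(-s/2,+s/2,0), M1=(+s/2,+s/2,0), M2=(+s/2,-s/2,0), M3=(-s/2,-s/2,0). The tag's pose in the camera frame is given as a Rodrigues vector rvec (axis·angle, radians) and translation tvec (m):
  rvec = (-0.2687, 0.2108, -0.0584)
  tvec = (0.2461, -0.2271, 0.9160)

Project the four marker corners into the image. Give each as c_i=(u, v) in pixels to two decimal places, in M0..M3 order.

c0=(442.53, 142.53) c1=(609.73, 128.33) c2=(588.71, 19.67) c3=(431.15, 37.35)

Intrinsics K: fx=767.3, fy=581.0, cx=310.0, cy=224.7
Marker side s = 0.188 m; corners in marker frame (Z=0):
  M0 = (-0.0940, +0.0940, 0)
  M1 = (+0.0940, +0.0940, 0)
  M2 = (+0.0940, -0.0940, 0)
  M3 = (-0.0940, -0.0940, 0)
rvec = (-0.2687, 0.2108, -0.0584), |rvec| = θ = 0.34648 rad = 19.852°
Rodrigues: sinθ=0.33959, 1−cosθ=0.05943; R = I + sinθ·[k]× + (1−cosθ)·[k]×²:
    [+0.97631 +0.02920 +0.21438]
    [-0.08528 +0.96257 +0.25726]
    [-0.19884 -0.26945 +0.94226]
t = (0.2461, -0.2271, 0.9160) m
M0: Pc = R·M0+t = (+0.15707, -0.12860, +0.90936); u = 767.3·(+0.15707)/0.90936 + 310.0 = 442.5332, v = 581.0·(-0.12860)/0.90936 + 224.7 = 142.5349
M1: Pc = R·M1+t = (+0.34062, -0.14463, +0.87198); u = 767.3·(+0.34062)/0.87198 + 310.0 = 609.7273, v = 581.0·(-0.14463)/0.87198 + 224.7 = 128.3303
M2: Pc = R·M2+t = (+0.33513, -0.32560, +0.92264); u = 767.3·(+0.33513)/0.92264 + 310.0 = 588.7057, v = 581.0·(-0.32560)/0.92264 + 224.7 = 19.6657
M3: Pc = R·M3+t = (+0.15158, -0.30957, +0.96002); u = 767.3·(+0.15158)/0.96002 + 310.0 = 431.1524, v = 581.0·(-0.30957)/0.96002 + 224.7 = 37.3520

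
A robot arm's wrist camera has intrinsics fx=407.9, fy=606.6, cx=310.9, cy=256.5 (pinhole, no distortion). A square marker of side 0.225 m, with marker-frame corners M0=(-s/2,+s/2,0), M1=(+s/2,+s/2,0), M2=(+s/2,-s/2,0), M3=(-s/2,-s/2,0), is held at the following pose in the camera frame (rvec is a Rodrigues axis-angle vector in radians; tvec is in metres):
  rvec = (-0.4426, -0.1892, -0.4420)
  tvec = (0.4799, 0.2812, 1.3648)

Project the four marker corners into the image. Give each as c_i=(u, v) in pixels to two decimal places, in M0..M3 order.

c0=(446.83, 450.87) c1=(500.97, 404.74) c2=(461.07, 319.07) c3=(408.46, 358.61)

Intrinsics K: fx=407.9, fy=606.6, cx=310.9, cy=256.5
Marker side s = 0.225 m; corners in marker frame (Z=0):
  M0 = (-0.1125, +0.1125, 0)
  M1 = (+0.1125, +0.1125, 0)
  M2 = (+0.1125, -0.1125, 0)
  M3 = (-0.1125, -0.1125, 0)
rvec = (-0.4426, -0.1892, -0.4420), |rvec| = θ = 0.65349 rad = 37.442°
Rodrigues: sinθ=0.60796, 1−cosθ=0.20604; R = I + sinθ·[k]× + (1−cosθ)·[k]×²:
    [+0.88847 +0.45161 -0.08164]
    [-0.37080 +0.81123 +0.45211]
    [+0.27040 -0.37142 +0.88822]
t = (0.4799, 0.2812, 1.3648) m
M0: Pc = R·M0+t = (+0.43075, +0.41418, +1.29260); u = 407.9·(+0.43075)/1.29260 + 310.9 = 446.8310, v = 606.6·(+0.41418)/1.29260 + 256.5 = 450.8695
M1: Pc = R·M1+t = (+0.63066, +0.33075, +1.35344); u = 407.9·(+0.63066)/1.35344 + 310.9 = 500.9688, v = 606.6·(+0.33075)/1.35344 + 256.5 = 404.7390
M2: Pc = R·M2+t = (+0.52905, +0.14822, +1.43700); u = 407.9·(+0.52905)/1.43700 + 310.9 = 461.0725, v = 606.6·(+0.14822)/1.43700 + 256.5 = 319.0681
M3: Pc = R·M3+t = (+0.32914, +0.23165, +1.37616); u = 407.9·(+0.32914)/1.37616 + 310.9 = 408.4585, v = 606.6·(+0.23165)/1.37616 + 256.5 = 358.6098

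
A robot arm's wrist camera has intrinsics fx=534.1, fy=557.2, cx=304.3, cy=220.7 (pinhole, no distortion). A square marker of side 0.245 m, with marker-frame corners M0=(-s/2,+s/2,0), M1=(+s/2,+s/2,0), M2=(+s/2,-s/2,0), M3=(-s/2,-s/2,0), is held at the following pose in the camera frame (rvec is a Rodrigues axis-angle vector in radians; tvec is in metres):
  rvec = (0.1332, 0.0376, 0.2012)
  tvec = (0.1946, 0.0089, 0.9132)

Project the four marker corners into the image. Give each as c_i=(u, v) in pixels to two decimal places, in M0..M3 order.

Intrinsics K: fx=534.1, fy=557.2, cx=304.3, cy=220.7
Marker side s = 0.245 m; corners in marker frame (Z=0):
  M0 = (-0.1225, +0.1225, 0)
  M1 = (+0.1225, +0.1225, 0)
  M2 = (+0.1225, -0.1225, 0)
  M3 = (-0.1225, -0.1225, 0)
rvec = (0.1332, 0.0376, 0.2012), |rvec| = θ = 0.24421 rad = 13.992°
Rodrigues: sinθ=0.24179, 1−cosθ=0.02967; R = I + sinθ·[k]× + (1−cosθ)·[k]×²:
    [+0.97916 -0.19671 +0.05056]
    [+0.20170 +0.97103 -0.12812]
    [-0.02389 +0.13564 +0.99047]
t = (0.1946, 0.0089, 0.9132) m
M0: Pc = R·M0+t = (+0.05056, +0.10314, +0.93274); u = 534.1·(+0.05056)/0.93274 + 304.3 = 333.2489, v = 557.2·(+0.10314)/0.93274 + 220.7 = 282.3156
M1: Pc = R·M1+t = (+0.29045, +0.15256, +0.92689); u = 534.1·(+0.29045)/0.92689 + 304.3 = 471.6650, v = 557.2·(+0.15256)/0.92689 + 220.7 = 312.4112
M2: Pc = R·M2+t = (+0.33864, -0.08534, +0.89366); u = 534.1·(+0.33864)/0.89366 + 304.3 = 506.6930, v = 557.2·(-0.08534)/0.89366 + 220.7 = 167.4878
M3: Pc = R·M3+t = (+0.09875, -0.13476, +0.89951); u = 534.1·(+0.09875)/0.89951 + 304.3 = 362.9350, v = 557.2·(-0.13476)/0.89951 + 220.7 = 137.2235

c0=(333.25, 282.32) c1=(471.67, 312.41) c2=(506.69, 167.49) c3=(362.94, 137.22)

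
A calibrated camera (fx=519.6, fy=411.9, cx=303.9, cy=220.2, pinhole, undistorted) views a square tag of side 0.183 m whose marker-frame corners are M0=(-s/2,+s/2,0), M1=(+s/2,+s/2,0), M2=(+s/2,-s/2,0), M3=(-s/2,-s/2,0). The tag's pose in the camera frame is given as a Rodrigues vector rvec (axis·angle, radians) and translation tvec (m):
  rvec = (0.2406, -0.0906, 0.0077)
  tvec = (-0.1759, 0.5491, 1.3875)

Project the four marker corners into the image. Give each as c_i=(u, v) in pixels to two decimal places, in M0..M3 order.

c0=(204.24, 407.86) c1=(272.21, 405.49) c2=(272.48, 358.08) c3=(202.34, 359.94)

Intrinsics K: fx=519.6, fy=411.9, cx=303.9, cy=220.2
Marker side s = 0.183 m; corners in marker frame (Z=0):
  M0 = (-0.0915, +0.0915, 0)
  M1 = (+0.0915, +0.0915, 0)
  M2 = (+0.0915, -0.0915, 0)
  M3 = (-0.0915, -0.0915, 0)
rvec = (0.2406, -0.0906, 0.0077), |rvec| = θ = 0.25721 rad = 14.737°
Rodrigues: sinθ=0.25438, 1−cosθ=0.03290; R = I + sinθ·[k]× + (1−cosθ)·[k]×²:
    [+0.99589 -0.01845 -0.08868]
    [-0.00322 +0.97119 -0.23830]
    [+0.09053 +0.23761 +0.96713]
t = (-0.1759, 0.5491, 1.3875) m
M0: Pc = R·M0+t = (-0.26871, +0.63826, +1.40096); u = 519.6·(-0.26871)/1.40096 + 303.9 = 204.2375, v = 411.9·(+0.63826)/1.40096 + 220.2 = 407.8563
M1: Pc = R·M1+t = (-0.08646, +0.63767, +1.41752); u = 519.6·(-0.08646)/1.41752 + 303.9 = 272.2059, v = 411.9·(+0.63767)/1.41752 + 220.2 = 405.4918
M2: Pc = R·M2+t = (-0.08309, +0.45994, +1.37404); u = 519.6·(-0.08309)/1.37404 + 303.9 = 272.4801, v = 411.9·(+0.45994)/1.37404 + 220.2 = 358.0778
M3: Pc = R·M3+t = (-0.26534, +0.46053, +1.35748); u = 519.6·(-0.26534)/1.35748 + 303.9 = 202.3378, v = 411.9·(+0.46053)/1.35748 + 220.2 = 359.9395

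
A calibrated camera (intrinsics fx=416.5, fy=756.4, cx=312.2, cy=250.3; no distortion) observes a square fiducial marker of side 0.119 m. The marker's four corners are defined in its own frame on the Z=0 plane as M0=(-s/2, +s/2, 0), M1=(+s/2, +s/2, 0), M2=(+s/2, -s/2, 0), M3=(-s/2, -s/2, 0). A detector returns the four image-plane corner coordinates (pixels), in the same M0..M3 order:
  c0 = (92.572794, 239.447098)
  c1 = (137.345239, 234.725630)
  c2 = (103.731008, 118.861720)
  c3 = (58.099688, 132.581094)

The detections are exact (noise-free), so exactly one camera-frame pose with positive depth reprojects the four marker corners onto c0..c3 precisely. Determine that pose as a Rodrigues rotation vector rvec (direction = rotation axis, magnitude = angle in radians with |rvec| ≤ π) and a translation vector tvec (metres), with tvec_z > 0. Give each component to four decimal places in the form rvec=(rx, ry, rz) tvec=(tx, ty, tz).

Intrinsics K: fx=416.5, fy=756.4, cx=312.2, cy=250.3
Marker side s = 0.119 m; corners in marker frame (Z=0):
  M0 = (-0.0595, +0.0595, 0)
  M1 = (+0.0595, +0.0595, 0)
  M2 = (+0.0595, -0.0595, 0)
  M3 = (-0.0595, -0.0595, 0)
Detected image corners:
  c0 = (92.572794, 239.447098) px
  c1 = (137.345239, 234.725630) px
  c2 = (103.731008, 118.861720) px
  c3 = (58.099688, 132.581094) px
Planar DLT: solve 8×8 A·h = b for H (H[2,2]=1):
  H  [+318.33822 +348.07713 +97.73420]
  H  [-189.74133 +1049.01279 +183.66849]
  H  [-0.62667 +0.63164 +1.00000]
B = K⁻¹H; ‖b₁‖=1.384734, ‖b₂‖=1.384734; λ = 2/(‖b₁‖+‖b₂‖) = 0.722160, sign → tz>0 ⇒ λ=+0.722160
r₁ = λ·B[:,0] = (+0.89118,-0.03140,-0.45255); r₂ = λ·B[:,1] = (+0.26160,+0.85058,+0.45615)
r₃ = r₁×r₂ = (+0.37061,-0.52490,+0.76624); SVD([r₁ r₂ r₃]) → R = UVᵀ:
  R  [+0.89118 +0.26160 +0.37061]
  R  [-0.03140 +0.85058 -0.52490]
  R  [-0.45255 +0.45615 +0.76624]
t = (-0.37186, -0.06362, +0.72216) m
tr R = 2.508009; θ = arccos((tr R − 1)/2) = 0.716659 rad = 41.062°
axis k = ((R−Rᵀ)₃₂, (R−Rᵀ)₁₃, (R−Rᵀ)₂₁) / (2 sinθ) = (+0.746761, +0.626583, -0.223030)
rvec = θ·k = (+0.535173, +0.449046, -0.159836)

rvec=(0.5352, 0.4490, -0.1598) tvec=(-0.3719, -0.0636, 0.7222)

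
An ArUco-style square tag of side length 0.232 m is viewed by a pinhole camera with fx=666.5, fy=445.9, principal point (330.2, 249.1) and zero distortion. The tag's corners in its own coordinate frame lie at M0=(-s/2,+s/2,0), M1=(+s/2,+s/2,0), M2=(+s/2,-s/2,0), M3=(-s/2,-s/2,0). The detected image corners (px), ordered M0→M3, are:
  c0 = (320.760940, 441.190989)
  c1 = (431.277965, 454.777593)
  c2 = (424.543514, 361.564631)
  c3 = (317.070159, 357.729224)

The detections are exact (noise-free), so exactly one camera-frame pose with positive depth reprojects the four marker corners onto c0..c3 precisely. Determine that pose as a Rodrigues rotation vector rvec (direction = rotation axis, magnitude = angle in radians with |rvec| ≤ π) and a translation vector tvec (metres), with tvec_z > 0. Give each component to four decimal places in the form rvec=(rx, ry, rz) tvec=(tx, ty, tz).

Intrinsics K: fx=666.5, fy=445.9, cx=330.2, cy=249.1
Marker side s = 0.232 m; corners in marker frame (Z=0):
  M0 = (-0.1160, +0.1160, 0)
  M1 = (+0.1160, +0.1160, 0)
  M2 = (+0.1160, -0.1160, 0)
  M3 = (-0.1160, -0.1160, 0)
Detected image corners:
  c0 = (320.760940, 441.190989) px
  c1 = (431.277965, 454.777593) px
  c2 = (424.543514, 361.564631) px
  c3 = (317.070159, 357.729224) px
Planar DLT: solve 8×8 A·h = b for H (H[2,2]=1):
  H  [+295.67312 -14.50835 +370.43675]
  H  [-150.92226 +340.02467 +403.07762]
  H  [-0.46613 -0.09807 +1.00000]
B = K⁻¹H; ‖b₁‖=0.823646, ‖b₂‖=0.823646; λ = 2/(‖b₁‖+‖b₂‖) = 1.214114, sign → tz>0 ⇒ λ=+1.214114
r₁ = λ·B[:,0] = (+0.81898,-0.09478,-0.56594); r₂ = λ·B[:,1] = (+0.03256,+0.99235,-0.11907)
r₃ = r₁×r₂ = (+0.57289,+0.07909,+0.81581); SVD([r₁ r₂ r₃]) → R = UVᵀ:
  R  [+0.81898 +0.03256 +0.57289]
  R  [-0.09478 +0.99235 +0.07909]
  R  [-0.56594 -0.11907 +0.81581]
t = (+0.07330, +0.41926, +1.21411) m
tr R = 2.627141; θ = arccos((tr R − 1)/2) = 0.620530 rad = 35.554°
axis k = ((R−Rᵀ)₃₂, (R−Rᵀ)₁₃, (R−Rᵀ)₂₁) / (2 sinθ) = (-0.170399, +0.979272, -0.109501)
rvec = θ·k = (-0.105737, +0.607667, -0.067949)

rvec=(-0.1057, 0.6077, -0.0679) tvec=(0.0733, 0.4193, 1.2141)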